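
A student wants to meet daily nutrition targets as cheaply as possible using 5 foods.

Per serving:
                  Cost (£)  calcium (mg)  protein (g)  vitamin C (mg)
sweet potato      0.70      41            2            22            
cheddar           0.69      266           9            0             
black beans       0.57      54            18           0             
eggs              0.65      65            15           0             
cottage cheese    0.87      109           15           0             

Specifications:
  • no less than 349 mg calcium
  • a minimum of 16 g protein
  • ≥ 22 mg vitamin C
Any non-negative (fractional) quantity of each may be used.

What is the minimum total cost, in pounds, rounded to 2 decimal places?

£1.59

Let x1 = servings of sweet potato, x2 = servings of cheddar, x3 = servings of black beans, x4 = servings of eggs, x5 = servings of cottage cheese.
Minimize 0.7x1 + 0.69x2 + 0.57x3 + 0.65x4 + 0.87x5 subject to:
  41x1 + 266x2 + 54x3 + 65x4 + 109x5 ≥ 349   (calcium)
  2x1 + 9x2 + 18x3 + 15x4 + 15x5 ≥ 16   (protein)
  22x1 ≥ 22   (vitamin C)
  x1, x2, x3, x4, x5 ≥ 0.
The optimal basis is {sweet potato, cheddar, black beans}; eggs, cottage cheese drop out. The calcium, protein, vitamin C requirements are met with equality.
That vertex is x1 = 1, x2 = 1.113, x3 = 0.2213.
Objective = 0.7·1 + 0.69·1.113 + 0.57·0.2213 = 1.5941.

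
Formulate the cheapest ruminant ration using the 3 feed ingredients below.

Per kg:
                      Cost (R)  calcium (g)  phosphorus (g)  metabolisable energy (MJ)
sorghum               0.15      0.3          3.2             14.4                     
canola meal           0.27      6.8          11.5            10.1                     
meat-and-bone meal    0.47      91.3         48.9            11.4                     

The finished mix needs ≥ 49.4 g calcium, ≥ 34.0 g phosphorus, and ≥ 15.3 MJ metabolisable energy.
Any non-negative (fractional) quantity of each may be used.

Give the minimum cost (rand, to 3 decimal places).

R0.391

Let x1 = kg of sorghum, x2 = kg of canola meal, x3 = kg of meat-and-bone meal.
Minimise 0.15x1 + 0.27x2 + 0.47x3 with:
  0.3x1 + 6.8x2 + 91.3x3 ≥ 49.4   (calcium)
  3.2x1 + 11.5x2 + 48.9x3 ≥ 34   (phosphorus)
  14.4x1 + 10.1x2 + 11.4x3 ≥ 15.3   (metabolisable energy)
  x1, x2, x3 ≥ 0.
The optimal basis is {sorghum, meat-and-bone meal}; canola meal drops out. There the phosphorus and metabolisable energy constraints are tight.
That vertex is x1 = 0.54, x3 = 0.66.
Total cost: 0.15·0.54 + 0.47·0.66 = 0.39120.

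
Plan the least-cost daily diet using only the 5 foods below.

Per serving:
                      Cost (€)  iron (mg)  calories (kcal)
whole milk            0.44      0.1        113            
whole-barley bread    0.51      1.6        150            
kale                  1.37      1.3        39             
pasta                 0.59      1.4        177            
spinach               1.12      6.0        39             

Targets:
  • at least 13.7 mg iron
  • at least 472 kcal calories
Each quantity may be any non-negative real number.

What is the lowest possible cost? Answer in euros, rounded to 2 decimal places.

Let x1 = servings of whole milk, x2 = servings of whole-barley bread, x3 = servings of kale, x4 = servings of pasta, x5 = servings of spinach.
Minimize 0.44x1 + 0.51x2 + 1.37x3 + 0.59x4 + 1.12x5 with:
  0.1x1 + 1.6x2 + 1.3x3 + 1.4x4 + 6x5 ≥ 13.7   (iron)
  113x1 + 150x2 + 39x3 + 177x4 + 39x5 ≥ 472   (calories)
  x1, x2, x3, x4, x5 ≥ 0.
The optimal basis is {whole-barley bread, spinach}; whole milk, kale, pasta drop out. There the iron and calories constraints are tight.
Solving gives x2 = 2.743, x5 = 1.552.
Cost = 0.51·2.743 + 1.12·1.552 = 3.1372.

€3.14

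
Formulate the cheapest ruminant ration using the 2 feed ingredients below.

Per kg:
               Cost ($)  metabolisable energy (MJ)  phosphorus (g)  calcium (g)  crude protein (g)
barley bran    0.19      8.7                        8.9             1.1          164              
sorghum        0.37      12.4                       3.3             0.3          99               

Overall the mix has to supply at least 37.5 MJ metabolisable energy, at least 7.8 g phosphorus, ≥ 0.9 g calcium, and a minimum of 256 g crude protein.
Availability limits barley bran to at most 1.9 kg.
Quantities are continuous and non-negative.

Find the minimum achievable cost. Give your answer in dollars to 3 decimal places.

$0.987

This is a linear program. Let x1 = kg of barley bran, x2 = kg of sorghum.
Minimize 0.19x1 + 0.37x2 with:
  8.7x1 + 12.4x2 ≥ 37.5   (metabolisable energy)
  8.9x1 + 3.3x2 ≥ 7.8   (phosphorus)
  1.1x1 + 0.3x2 ≥ 0.9   (calcium)
  164x1 + 99x2 ≥ 256   (crude protein)
  x1 ≤ 1.9
  x1, x2 ≥ 0.
Both inputs are positive at the optimum. Binding constraints: metabolisable energy and the barley bran cap.
So barley bran = 1.9 kg, sorghum = 1.691 kg.
Cost = 0.19·1.9 + 0.37·1.691 = 0.98667.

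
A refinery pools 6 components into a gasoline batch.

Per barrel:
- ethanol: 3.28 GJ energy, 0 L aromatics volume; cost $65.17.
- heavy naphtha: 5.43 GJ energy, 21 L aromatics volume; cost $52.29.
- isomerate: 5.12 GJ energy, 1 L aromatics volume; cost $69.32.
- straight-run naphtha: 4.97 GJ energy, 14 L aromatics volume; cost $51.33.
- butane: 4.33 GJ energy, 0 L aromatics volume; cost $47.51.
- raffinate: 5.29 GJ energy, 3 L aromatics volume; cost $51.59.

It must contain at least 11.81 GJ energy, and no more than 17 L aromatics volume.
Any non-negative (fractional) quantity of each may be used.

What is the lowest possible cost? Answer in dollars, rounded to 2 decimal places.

This is a linear program. Let x1 = barrels of ethanol, x2 = barrels of heavy naphtha, x3 = barrels of isomerate, x4 = barrels of straight-run naphtha, x5 = barrels of butane, x6 = barrels of raffinate.
min 65.17x1 + 52.29x2 + 69.32x3 + 51.33x4 + 47.51x5 + 51.59x6 s.t.:
  3.28x1 + 5.43x2 + 5.12x3 + 4.97x4 + 4.33x5 + 5.29x6 ≥ 11.81   (energy)
  21x2 + 1x3 + 14x4 + 3x6 ≤ 17   (aromatics volume)
  x1, x2, x3, x4, x5, x6 ≥ 0.
At the optimum only heavy naphtha, raffinate are positive (ethanol, isomerate, straight-run naphtha, butane = 0). The energy and aromatics volume requirements are met with equality.
Optimal quantities: heavy naphtha = 0.57489 barrels, raffinate = 1.6424 barrels.
Total cost: 52.29·0.57489 + 51.59·1.6424 = 114.7924.

$114.79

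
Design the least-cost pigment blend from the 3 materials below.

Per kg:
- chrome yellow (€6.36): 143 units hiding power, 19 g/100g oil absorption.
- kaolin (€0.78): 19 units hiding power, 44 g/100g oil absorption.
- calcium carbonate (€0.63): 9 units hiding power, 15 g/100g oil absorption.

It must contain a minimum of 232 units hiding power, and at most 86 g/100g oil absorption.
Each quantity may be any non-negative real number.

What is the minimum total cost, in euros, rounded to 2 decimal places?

€10.23

Let x1 = kg of chrome yellow, x2 = kg of kaolin, x3 = kg of calcium carbonate.
Minimize 6.36x1 + 0.78x2 + 0.63x3 subject to:
  143x1 + 19x2 + 9x3 ≥ 232   (hiding power)
  19x1 + 44x2 + 15x3 ≤ 86   (oil absorption)
  x1, x2, x3 ≥ 0.
The optimal basis is {chrome yellow, kaolin}; calcium carbonate drops out. Binding constraints: hiding power and oil absorption.
Optimal quantities: chrome yellow = 1.446 kg, kaolin = 1.33 kg.
Objective = 6.36·1.446 + 0.78·1.33 = 10.2340.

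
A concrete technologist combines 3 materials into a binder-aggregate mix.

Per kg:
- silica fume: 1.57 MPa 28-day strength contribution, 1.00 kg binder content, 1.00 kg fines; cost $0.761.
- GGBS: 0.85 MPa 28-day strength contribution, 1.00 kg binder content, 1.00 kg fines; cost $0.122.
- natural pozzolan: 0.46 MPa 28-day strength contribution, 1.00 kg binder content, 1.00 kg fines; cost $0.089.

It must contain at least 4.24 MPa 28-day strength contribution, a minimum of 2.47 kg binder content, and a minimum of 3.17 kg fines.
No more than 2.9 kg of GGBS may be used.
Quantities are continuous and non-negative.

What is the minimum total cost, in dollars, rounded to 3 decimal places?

Let x1 = kg of silica fume, x2 = kg of GGBS, x3 = kg of natural pozzolan.
Minimise 0.761x1 + 0.122x2 + 0.089x3 s.t.:
  1.57x1 + 0.85x2 + 0.46x3 ≥ 4.24   (28-day strength contribution)
  1x1 + 1x2 + 1x3 ≥ 2.47   (binder content)
  1x1 + 1x2 + 1x3 ≥ 3.17   (fines)
  x2 ≤ 2.9
  x1, x2, x3 ≥ 0.
The cheapest feasible vertex uses only GGBS, natural pozzolan; silica fume is not used. The 28-day strength contribution and the GGBS cap requirements are met with equality.
So GGBS = 2.9 kg, natural pozzolan = 3.859 kg.
Cost = 0.122·2.9 + 0.089·3.859 = 0.69725.

$0.697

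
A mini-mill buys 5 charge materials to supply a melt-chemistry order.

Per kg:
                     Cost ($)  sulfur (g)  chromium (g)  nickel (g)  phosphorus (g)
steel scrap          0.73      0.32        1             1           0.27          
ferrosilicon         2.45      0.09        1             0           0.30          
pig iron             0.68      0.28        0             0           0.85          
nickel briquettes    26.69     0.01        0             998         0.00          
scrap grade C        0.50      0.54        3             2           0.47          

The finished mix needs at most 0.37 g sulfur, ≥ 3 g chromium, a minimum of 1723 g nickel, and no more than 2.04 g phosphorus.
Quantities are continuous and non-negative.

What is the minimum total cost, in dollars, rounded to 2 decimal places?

$51.31

Let x1 = kg of steel scrap, x2 = kg of ferrosilicon, x3 = kg of pig iron, x4 = kg of nickel briquettes, x5 = kg of scrap grade C.
Minimise 0.73x1 + 2.45x2 + 0.68x3 + 26.69x4 + 0.5x5 subject to:
  0.32x1 + 0.09x2 + 0.28x3 + 0.01x4 + 0.54x5 ≤ 0.37   (sulfur)
  1x1 + 1x2 + 3x5 ≥ 3   (chromium)
  1x1 + 998x4 + 2x5 ≥ 1723   (nickel)
  0.27x1 + 0.3x2 + 0.85x3 + 0.47x5 ≤ 2.04   (phosphorus)
  x1, x2, x3, x4, x5 ≥ 0.
The optimal basis is {ferrosilicon, nickel briquettes, scrap grade C}; steel scrap, pig iron drop out. There the sulfur, chromium, nickel constraints are tight.
That vertex is x2 = 2.0806, x4 = 1.7258, x5 = 0.30645.
Hence cost = 2.45·2.0806 + 26.69·1.7258 + 0.5·0.30645 = $51.3123.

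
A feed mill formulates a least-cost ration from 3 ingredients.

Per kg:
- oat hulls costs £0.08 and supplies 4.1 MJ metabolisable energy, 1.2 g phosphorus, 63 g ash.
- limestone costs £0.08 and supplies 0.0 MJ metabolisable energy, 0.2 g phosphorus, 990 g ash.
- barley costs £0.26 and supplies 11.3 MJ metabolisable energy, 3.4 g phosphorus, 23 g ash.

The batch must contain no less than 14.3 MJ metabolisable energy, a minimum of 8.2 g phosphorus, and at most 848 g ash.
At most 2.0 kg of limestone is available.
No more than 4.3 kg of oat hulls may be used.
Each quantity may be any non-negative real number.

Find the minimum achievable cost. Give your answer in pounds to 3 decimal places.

Let x1 = kg of oat hulls, x2 = kg of limestone, x3 = kg of barley.
Minimise 0.08x1 + 0.08x2 + 0.26x3 subject to:
  4.1x1 + 11.3x3 ≥ 14.3   (metabolisable energy)
  1.2x1 + 0.2x2 + 3.4x3 ≥ 8.2   (phosphorus)
  63x1 + 990x2 + 23x3 ≤ 848   (ash)
  x2 ≤ 2
  x1 ≤ 4.3
  x1, x2, x3 ≥ 0.
At the optimum only oat hulls, barley are positive (limestone = 0). There the phosphorus and the oat hulls cap constraints are tight.
Optimal quantities: oat hulls = 4.3 kg, barley = 0.8941 kg.
Cost = 0.08·4.3 + 0.26·0.8941 = 0.57647.

£0.576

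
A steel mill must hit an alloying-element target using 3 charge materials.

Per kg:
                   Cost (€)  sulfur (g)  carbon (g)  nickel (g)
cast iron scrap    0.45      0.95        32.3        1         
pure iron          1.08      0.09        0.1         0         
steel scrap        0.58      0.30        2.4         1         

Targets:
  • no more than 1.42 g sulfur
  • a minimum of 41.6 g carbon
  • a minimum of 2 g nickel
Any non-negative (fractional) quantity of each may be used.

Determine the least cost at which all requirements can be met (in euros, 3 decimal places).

€0.996

Let x1 = kg of cast iron scrap, x2 = kg of pure iron, x3 = kg of steel scrap.
min 0.45x1 + 1.08x2 + 0.58x3 s.t.:
  0.95x1 + 0.09x2 + 0.3x3 ≤ 1.42   (sulfur)
  32.3x1 + 0.1x2 + 2.4x3 ≥ 41.6   (carbon)
  1x1 + 1x3 ≥ 2   (nickel)
  x1, x2, x3 ≥ 0.
At the optimum only cast iron scrap, steel scrap are positive (pure iron = 0). The sulfur and nickel requirements are met with equality.
So cast iron scrap = 1.262 kg, steel scrap = 0.7385 kg.
Total cost: 0.45·1.262 + 0.58·0.7385 = 0.99623.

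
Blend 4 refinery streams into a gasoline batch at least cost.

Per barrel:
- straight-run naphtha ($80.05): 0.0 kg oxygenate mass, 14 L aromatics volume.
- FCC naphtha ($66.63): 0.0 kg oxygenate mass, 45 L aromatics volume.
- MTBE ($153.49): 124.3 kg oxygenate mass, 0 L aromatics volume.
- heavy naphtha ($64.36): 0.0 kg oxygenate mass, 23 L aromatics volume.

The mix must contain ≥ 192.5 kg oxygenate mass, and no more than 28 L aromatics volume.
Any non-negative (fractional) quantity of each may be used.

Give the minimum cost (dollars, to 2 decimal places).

Set it up as a linear program. Let x1 = barrels of straight-run naphtha, x2 = barrels of FCC naphtha, x3 = barrels of MTBE, x4 = barrels of heavy naphtha.
Minimise 80.05x1 + 66.63x2 + 153.49x3 + 64.36x4 with:
  124.3x3 ≥ 192.5   (oxygenate mass)
  14x1 + 45x2 + 23x4 ≤ 28   (aromatics volume)
  x1, x2, x3, x4 ≥ 0.
The optimal basis is {MTBE}; straight-run naphtha, FCC naphtha, heavy naphtha drop out. There the oxygenate mass constraint is tight.
So MTBE = 1.5487 barrels.
Objective = 153.49·1.5487 = 237.7100.

$237.71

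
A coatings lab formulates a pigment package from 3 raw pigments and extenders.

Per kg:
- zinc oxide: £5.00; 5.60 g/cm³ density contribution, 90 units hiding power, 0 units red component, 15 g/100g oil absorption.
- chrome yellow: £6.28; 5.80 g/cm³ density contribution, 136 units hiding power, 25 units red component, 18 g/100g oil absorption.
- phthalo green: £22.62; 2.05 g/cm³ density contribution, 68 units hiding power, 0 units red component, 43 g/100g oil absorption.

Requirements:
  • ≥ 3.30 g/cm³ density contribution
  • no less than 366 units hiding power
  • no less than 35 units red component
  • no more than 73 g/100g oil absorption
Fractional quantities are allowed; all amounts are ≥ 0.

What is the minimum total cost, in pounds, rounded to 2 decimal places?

£16.90

This is a linear program. Let x1 = kg of zinc oxide, x2 = kg of chrome yellow, x3 = kg of phthalo green.
min 5x1 + 6.28x2 + 22.62x3 s.t.:
  5.6x1 + 5.8x2 + 2.05x3 ≥ 3.3   (density contribution)
  90x1 + 136x2 + 68x3 ≥ 366   (hiding power)
  25x2 ≥ 35   (red component)
  15x1 + 18x2 + 43x3 ≤ 73   (oil absorption)
  x1, x2, x3 ≥ 0.
The cheapest feasible vertex uses only chrome yellow; zinc oxide, phthalo green are not used. There the hiding power constraint is tight.
Solving gives x2 = 2.691.
Cost = 6.28·2.691 = 16.8995.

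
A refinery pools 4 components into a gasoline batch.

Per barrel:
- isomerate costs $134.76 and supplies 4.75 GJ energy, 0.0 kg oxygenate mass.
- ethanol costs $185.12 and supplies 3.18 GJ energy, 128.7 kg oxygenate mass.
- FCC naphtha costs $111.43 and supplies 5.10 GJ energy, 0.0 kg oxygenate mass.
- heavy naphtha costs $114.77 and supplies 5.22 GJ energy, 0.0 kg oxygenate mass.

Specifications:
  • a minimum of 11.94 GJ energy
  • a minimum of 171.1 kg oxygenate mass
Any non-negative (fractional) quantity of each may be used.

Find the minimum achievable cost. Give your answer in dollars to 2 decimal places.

$414.61

Let x1 = barrels of isomerate, x2 = barrels of ethanol, x3 = barrels of FCC naphtha, x4 = barrels of heavy naphtha.
min 134.76x1 + 185.12x2 + 111.43x3 + 114.77x4 s.t.:
  4.75x1 + 3.18x2 + 5.1x3 + 5.22x4 ≥ 11.94   (energy)
  128.7x2 ≥ 171.1   (oxygenate mass)
  x1, x2, x3, x4 ≥ 0.
The optimal basis is {ethanol, FCC naphtha}; isomerate, heavy naphtha drop out. There the energy and oxygenate mass constraints are tight.
That vertex is x2 = 1.329448, x3 = 1.512226.
Cost = 185.12·1.329448 + 111.43·1.512226 = 414.6148.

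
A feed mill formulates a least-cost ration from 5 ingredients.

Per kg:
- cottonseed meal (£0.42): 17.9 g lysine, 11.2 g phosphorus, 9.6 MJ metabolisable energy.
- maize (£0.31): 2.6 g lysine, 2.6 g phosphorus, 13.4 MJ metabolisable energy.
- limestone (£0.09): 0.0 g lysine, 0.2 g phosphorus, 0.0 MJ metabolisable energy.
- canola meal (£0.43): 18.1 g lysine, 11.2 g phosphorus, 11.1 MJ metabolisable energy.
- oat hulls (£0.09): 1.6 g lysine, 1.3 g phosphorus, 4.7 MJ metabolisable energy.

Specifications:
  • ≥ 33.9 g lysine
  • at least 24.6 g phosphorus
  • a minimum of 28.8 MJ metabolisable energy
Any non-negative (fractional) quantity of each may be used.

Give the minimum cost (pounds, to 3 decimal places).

Treat it as an LP. Let x1 = kg of cottonseed meal, x2 = kg of maize, x3 = kg of limestone, x4 = kg of canola meal, x5 = kg of oat hulls.
Minimize 0.42x1 + 0.31x2 + 0.09x3 + 0.43x4 + 0.09x5 subject to:
  17.9x1 + 2.6x2 + 18.1x4 + 1.6x5 ≥ 33.9   (lysine)
  11.2x1 + 2.6x2 + 0.2x3 + 11.2x4 + 1.3x5 ≥ 24.6   (phosphorus)
  9.6x1 + 13.4x2 + 11.1x4 + 4.7x5 ≥ 28.8   (metabolisable energy)
  x1, x2, x3, x4, x5 ≥ 0.
The optimal basis is {canola meal, oat hulls}; cottonseed meal, maize, limestone drop out. Binding constraints: phosphorus and metabolisable energy.
So canola meal = 2.046 kg, oat hulls = 1.295 kg.
Cost = 0.43·2.046 + 0.09·1.295 = 0.99633.

£0.996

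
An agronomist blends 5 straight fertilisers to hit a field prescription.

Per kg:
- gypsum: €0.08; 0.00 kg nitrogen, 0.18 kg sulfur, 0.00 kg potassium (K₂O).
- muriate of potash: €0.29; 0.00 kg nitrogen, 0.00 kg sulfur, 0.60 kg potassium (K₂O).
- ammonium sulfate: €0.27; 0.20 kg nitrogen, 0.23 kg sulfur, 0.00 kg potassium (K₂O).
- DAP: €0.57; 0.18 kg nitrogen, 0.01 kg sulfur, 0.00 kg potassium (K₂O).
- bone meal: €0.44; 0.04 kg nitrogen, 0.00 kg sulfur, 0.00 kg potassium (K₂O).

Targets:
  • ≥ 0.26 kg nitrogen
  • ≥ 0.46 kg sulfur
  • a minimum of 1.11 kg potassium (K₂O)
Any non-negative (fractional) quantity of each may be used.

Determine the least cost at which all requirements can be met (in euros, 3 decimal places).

Let x1 = kg of gypsum, x2 = kg of muriate of potash, x3 = kg of ammonium sulfate, x4 = kg of DAP, x5 = kg of bone meal.
Minimise 0.08x1 + 0.29x2 + 0.27x3 + 0.57x4 + 0.44x5 with:
  0.2x3 + 0.18x4 + 0.04x5 ≥ 0.26   (nitrogen)
  0.18x1 + 0.23x3 + 0.01x4 ≥ 0.46   (sulfur)
  0.6x2 ≥ 1.11   (potassium (K₂O))
  x1, x2, x3, x4, x5 ≥ 0.
The cheapest feasible vertex uses only gypsum, muriate of potash, ammonium sulfate; DAP, bone meal are not used. Binding constraints: nitrogen, sulfur, potassium (K₂O).
Optimal quantities: gypsum = 0.8944 kg, muriate of potash = 1.85 kg, ammonium sulfate = 1.3 kg.
Hence cost = 0.08·0.8944 + 0.29·1.85 + 0.27·1.3 = €0.95905.

€0.959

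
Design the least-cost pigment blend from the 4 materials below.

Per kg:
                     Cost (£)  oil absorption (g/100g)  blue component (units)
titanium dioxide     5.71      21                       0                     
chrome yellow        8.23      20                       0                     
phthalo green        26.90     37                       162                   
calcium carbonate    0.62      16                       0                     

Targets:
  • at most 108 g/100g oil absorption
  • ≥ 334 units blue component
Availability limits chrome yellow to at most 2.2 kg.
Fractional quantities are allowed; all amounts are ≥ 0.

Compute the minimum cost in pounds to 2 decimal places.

Set it up as a linear program. Let x1 = kg of titanium dioxide, x2 = kg of chrome yellow, x3 = kg of phthalo green, x4 = kg of calcium carbonate.
Minimise 5.71x1 + 8.23x2 + 26.9x3 + 0.62x4 with:
  21x1 + 20x2 + 37x3 + 16x4 ≤ 108   (oil absorption)
  162x3 ≥ 334   (blue component)
  x2 ≤ 2.2
  x1, x2, x3, x4 ≥ 0.
The cheapest feasible vertex uses only phthalo green; titanium dioxide, chrome yellow, calcium carbonate are not used. The blue component requirement is met with equality.
Solving gives x3 = 2.0617.
Objective = 26.9·2.0617 = 55.4597.

£55.46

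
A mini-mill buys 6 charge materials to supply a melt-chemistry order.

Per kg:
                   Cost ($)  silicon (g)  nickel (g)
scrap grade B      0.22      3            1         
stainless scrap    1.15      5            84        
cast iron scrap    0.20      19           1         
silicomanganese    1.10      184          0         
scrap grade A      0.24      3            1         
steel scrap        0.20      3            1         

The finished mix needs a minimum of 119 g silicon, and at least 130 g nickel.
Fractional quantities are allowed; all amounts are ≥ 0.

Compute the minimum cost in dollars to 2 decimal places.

Set it up as a linear program. Let x1 = kg of scrap grade B, x2 = kg of stainless scrap, x3 = kg of cast iron scrap, x4 = kg of silicomanganese, x5 = kg of scrap grade A, x6 = kg of steel scrap.
Minimize 0.22x1 + 1.15x2 + 0.2x3 + 1.1x4 + 0.24x5 + 0.2x6 with:
  3x1 + 5x2 + 19x3 + 184x4 + 3x5 + 3x6 ≥ 119   (silicon)
  1x1 + 84x2 + 1x3 + 1x5 + 1x6 ≥ 130   (nickel)
  x1, x2, x3, x4, x5, x6 ≥ 0.
The minimum-cost mix takes nothing from scrap grade B, cast iron scrap, scrap grade A, steel scrap — only stainless scrap, silicomanganese. Binding constraints: silicon and nickel.
That vertex is x2 = 1.5476, x4 = 0.60468.
Hence cost = 1.15·1.5476 + 1.1·0.60468 = $2.4449.

$2.44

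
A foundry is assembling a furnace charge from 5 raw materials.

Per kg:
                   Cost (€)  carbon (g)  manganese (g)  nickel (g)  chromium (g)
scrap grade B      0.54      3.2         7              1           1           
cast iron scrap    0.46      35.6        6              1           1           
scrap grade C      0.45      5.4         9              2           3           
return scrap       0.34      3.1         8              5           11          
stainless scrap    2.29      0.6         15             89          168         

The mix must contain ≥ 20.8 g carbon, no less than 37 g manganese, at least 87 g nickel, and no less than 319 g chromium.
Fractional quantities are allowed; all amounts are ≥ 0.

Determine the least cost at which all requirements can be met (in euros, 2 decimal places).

€4.72

Set it up as a linear program. Let x1 = kg of scrap grade B, x2 = kg of cast iron scrap, x3 = kg of scrap grade C, x4 = kg of return scrap, x5 = kg of stainless scrap.
Minimise 0.54x1 + 0.46x2 + 0.45x3 + 0.34x4 + 2.29x5 with:
  3.2x1 + 35.6x2 + 5.4x3 + 3.1x4 + 0.6x5 ≥ 20.8   (carbon)
  7x1 + 6x2 + 9x3 + 8x4 + 15x5 ≥ 37   (manganese)
  1x1 + 1x2 + 2x3 + 5x4 + 89x5 ≥ 87   (nickel)
  1x1 + 1x2 + 3x3 + 11x4 + 168x5 ≥ 319   (chromium)
  x1, x2, x3, x4, x5 ≥ 0.
At the optimum only cast iron scrap, return scrap, stainless scrap are positive (scrap grade B, scrap grade C = 0). There the carbon, manganese, chromium constraints are tight.
Optimal quantities: cast iron scrap = 0.4829 kg, return scrap = 0.807 kg, stainless scrap = 1.843 kg.
Objective = 0.46·0.4829 + 0.34·0.807 + 2.29·1.843 = 4.7170.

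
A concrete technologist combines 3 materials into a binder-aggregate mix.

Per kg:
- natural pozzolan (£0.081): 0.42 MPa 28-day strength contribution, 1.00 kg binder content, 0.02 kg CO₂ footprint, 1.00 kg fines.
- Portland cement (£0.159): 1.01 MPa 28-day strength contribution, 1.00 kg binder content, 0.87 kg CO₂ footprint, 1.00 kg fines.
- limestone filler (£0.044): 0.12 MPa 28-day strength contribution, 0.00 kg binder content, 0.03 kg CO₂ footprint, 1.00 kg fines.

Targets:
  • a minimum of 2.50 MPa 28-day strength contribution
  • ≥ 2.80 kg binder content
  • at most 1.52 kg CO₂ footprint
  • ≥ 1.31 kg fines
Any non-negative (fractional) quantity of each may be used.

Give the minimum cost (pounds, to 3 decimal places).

This is a linear program. Let x1 = kg of natural pozzolan, x2 = kg of Portland cement, x3 = kg of limestone filler.
min 0.081x1 + 0.159x2 + 0.044x3 s.t.:
  0.42x1 + 1.01x2 + 0.12x3 ≥ 2.5   (28-day strength contribution)
  1x1 + 1x2 ≥ 2.8   (binder content)
  0.02x1 + 0.87x2 + 0.03x3 ≤ 1.52   (CO₂ footprint)
  1x1 + 1x2 + 1x3 ≥ 1.31   (fines)
  x1, x2, x3 ≥ 0.
The optimal basis is {natural pozzolan, Portland cement}; limestone filler drops out. There the 28-day strength contribution and CO₂ footprint constraints are tight.
Optimal quantities: natural pozzolan = 1.853 kg, Portland cement = 1.705 kg.
Hence cost = 0.081·1.853 + 0.159·1.705 = £0.42119.

£0.421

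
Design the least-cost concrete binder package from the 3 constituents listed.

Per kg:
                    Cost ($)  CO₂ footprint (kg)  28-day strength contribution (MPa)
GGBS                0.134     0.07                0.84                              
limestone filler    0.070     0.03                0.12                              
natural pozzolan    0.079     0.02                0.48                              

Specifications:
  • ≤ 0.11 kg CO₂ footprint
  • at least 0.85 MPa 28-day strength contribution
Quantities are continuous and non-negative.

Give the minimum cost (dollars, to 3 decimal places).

$0.136

Treat it as an LP. Let x1 = kg of GGBS, x2 = kg of limestone filler, x3 = kg of natural pozzolan.
Minimize 0.134x1 + 0.07x2 + 0.079x3 s.t.:
  0.07x1 + 0.03x2 + 0.02x3 ≤ 0.11   (CO₂ footprint)
  0.84x1 + 0.12x2 + 0.48x3 ≥ 0.85   (28-day strength contribution)
  x1, x2, x3 ≥ 0.
The cheapest feasible vertex uses only GGBS; limestone filler, natural pozzolan are not used. There the 28-day strength contribution constraint is tight.
Optimal quantities: GGBS = 1.012 kg.
Objective = 0.134·1.012 = 0.13561.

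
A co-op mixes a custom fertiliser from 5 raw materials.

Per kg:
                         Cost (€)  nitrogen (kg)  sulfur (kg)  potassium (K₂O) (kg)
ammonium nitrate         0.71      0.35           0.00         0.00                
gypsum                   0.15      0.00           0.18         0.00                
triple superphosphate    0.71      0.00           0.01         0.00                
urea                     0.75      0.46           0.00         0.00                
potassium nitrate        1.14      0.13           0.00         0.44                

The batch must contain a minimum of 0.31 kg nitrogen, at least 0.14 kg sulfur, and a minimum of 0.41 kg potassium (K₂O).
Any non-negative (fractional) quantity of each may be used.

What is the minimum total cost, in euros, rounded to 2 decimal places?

Treat it as an LP. Let x1 = kg of ammonium nitrate, x2 = kg of gypsum, x3 = kg of triple superphosphate, x4 = kg of urea, x5 = kg of potassium nitrate.
Minimize 0.71x1 + 0.15x2 + 0.71x3 + 0.75x4 + 1.14x5 subject to:
  0.35x1 + 0.46x4 + 0.13x5 ≥ 0.31   (nitrogen)
  0.18x2 + 0.01x3 ≥ 0.14   (sulfur)
  0.44x5 ≥ 0.41   (potassium (K₂O))
  x1, x2, x3, x4, x5 ≥ 0.
The minimum-cost mix takes nothing from ammonium nitrate, triple superphosphate — only gypsum, urea, potassium nitrate. The nitrogen, sulfur, potassium (K₂O) requirements are met with equality.
So gypsum = 0.7778 kg, urea = 0.4106 kg, potassium nitrate = 0.9318 kg.
Objective = 0.15·0.7778 + 0.75·0.4106 + 1.14·0.9318 = 1.4869.

€1.49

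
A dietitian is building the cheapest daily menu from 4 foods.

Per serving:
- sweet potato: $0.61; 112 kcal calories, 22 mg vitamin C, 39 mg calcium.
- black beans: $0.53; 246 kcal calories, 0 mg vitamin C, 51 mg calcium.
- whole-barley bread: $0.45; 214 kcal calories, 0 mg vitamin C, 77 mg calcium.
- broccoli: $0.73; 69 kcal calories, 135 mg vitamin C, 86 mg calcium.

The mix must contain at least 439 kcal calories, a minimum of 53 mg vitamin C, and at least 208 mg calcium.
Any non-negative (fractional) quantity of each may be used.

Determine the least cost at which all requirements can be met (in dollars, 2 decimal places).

$1.30

Treat it as an LP. Let x1 = servings of sweet potato, x2 = servings of black beans, x3 = servings of whole-barley bread, x4 = servings of broccoli.
min 0.61x1 + 0.53x2 + 0.45x3 + 0.73x4 with:
  112x1 + 246x2 + 214x3 + 69x4 ≥ 439   (calories)
  22x1 + 135x4 ≥ 53   (vitamin C)
  39x1 + 51x2 + 77x3 + 86x4 ≥ 208   (calcium)
  x1, x2, x3, x4 ≥ 0.
The cheapest feasible vertex uses only whole-barley bread, broccoli; sweet potato, black beans are not used. There the vitamin C and calcium constraints are tight.
Optimal quantities: whole-barley bread = 2.263 servings, broccoli = 0.3926 servings.
Cost = 0.45·2.263 + 0.73·0.3926 = 1.3049.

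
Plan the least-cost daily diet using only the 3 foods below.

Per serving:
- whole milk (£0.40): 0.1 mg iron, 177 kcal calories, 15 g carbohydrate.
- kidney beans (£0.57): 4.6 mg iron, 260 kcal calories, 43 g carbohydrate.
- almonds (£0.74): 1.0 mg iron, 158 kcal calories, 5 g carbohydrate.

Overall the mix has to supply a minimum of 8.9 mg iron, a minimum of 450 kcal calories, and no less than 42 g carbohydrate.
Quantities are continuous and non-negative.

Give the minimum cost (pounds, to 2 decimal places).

Treat it as an LP. Let x1 = servings of whole milk, x2 = servings of kidney beans, x3 = servings of almonds.
min 0.4x1 + 0.57x2 + 0.74x3 s.t.:
  0.1x1 + 4.6x2 + 1x3 ≥ 8.9   (iron)
  177x1 + 260x2 + 158x3 ≥ 450   (calories)
  15x1 + 43x2 + 5x3 ≥ 42   (carbohydrate)
  x1, x2, x3 ≥ 0.
At the optimum only kidney beans is positive (whole milk, almonds = 0). The iron requirement is met with equality.
Optimal quantities: kidney beans = 1.935 servings.
Total cost: 0.57·1.935 = 1.1030.

£1.10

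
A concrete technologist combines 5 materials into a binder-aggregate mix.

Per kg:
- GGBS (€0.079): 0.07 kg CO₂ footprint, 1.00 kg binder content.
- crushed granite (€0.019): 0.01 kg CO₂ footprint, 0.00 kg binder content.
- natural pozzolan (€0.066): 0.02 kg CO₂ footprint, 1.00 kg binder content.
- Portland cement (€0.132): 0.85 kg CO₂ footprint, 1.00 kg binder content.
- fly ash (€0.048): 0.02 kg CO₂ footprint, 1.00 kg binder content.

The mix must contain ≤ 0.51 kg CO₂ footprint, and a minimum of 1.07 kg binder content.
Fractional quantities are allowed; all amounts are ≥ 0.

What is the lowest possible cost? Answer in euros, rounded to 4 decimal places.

Treat it as an LP. Let x1 = kg of GGBS, x2 = kg of crushed granite, x3 = kg of natural pozzolan, x4 = kg of Portland cement, x5 = kg of fly ash.
Minimise 0.079x1 + 0.019x2 + 0.066x3 + 0.132x4 + 0.048x5 subject to:
  0.07x1 + 0.01x2 + 0.02x3 + 0.85x4 + 0.02x5 ≤ 0.51   (CO₂ footprint)
  1x1 + 1x3 + 1x4 + 1x5 ≥ 1.07   (binder content)
  x1, x2, x3, x4, x5 ≥ 0.
The optimal basis is {fly ash}; GGBS, crushed granite, natural pozzolan, Portland cement drop out. The binder content requirement is met with equality.
Solving gives x5 = 1.07.
Cost = 0.048·1.07 = 0.051360.

€0.0514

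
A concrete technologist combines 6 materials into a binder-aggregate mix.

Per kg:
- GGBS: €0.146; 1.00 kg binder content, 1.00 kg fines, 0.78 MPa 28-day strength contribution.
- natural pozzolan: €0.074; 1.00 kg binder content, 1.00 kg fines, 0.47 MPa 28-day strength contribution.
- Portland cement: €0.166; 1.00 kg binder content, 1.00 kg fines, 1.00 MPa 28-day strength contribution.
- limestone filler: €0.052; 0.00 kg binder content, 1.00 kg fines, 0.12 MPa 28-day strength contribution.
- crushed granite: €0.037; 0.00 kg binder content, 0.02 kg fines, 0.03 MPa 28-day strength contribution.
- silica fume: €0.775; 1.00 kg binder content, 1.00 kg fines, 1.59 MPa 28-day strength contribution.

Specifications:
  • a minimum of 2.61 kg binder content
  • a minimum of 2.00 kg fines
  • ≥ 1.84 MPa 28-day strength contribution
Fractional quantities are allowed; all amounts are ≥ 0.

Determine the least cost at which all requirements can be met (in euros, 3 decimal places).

€0.290

Set it up as a linear program. Let x1 = kg of GGBS, x2 = kg of natural pozzolan, x3 = kg of Portland cement, x4 = kg of limestone filler, x5 = kg of crushed granite, x6 = kg of silica fume.
Minimize 0.146x1 + 0.074x2 + 0.166x3 + 0.052x4 + 0.037x5 + 0.775x6 subject to:
  1x1 + 1x2 + 1x3 + 1x6 ≥ 2.61   (binder content)
  1x1 + 1x2 + 1x3 + 1x4 + 0.02x5 + 1x6 ≥ 2   (fines)
  0.78x1 + 0.47x2 + 1x3 + 0.12x4 + 0.03x5 + 1.59x6 ≥ 1.84   (28-day strength contribution)
  x1, x2, x3, x4, x5, x6 ≥ 0.
The optimal basis is {natural pozzolan}; GGBS, Portland cement, limestone filler, crushed granite, silica fume drop out. The 28-day strength contribution requirement is met with equality.
Solving gives x2 = 3.915.
Cost = 0.074·3.915 = 0.28971.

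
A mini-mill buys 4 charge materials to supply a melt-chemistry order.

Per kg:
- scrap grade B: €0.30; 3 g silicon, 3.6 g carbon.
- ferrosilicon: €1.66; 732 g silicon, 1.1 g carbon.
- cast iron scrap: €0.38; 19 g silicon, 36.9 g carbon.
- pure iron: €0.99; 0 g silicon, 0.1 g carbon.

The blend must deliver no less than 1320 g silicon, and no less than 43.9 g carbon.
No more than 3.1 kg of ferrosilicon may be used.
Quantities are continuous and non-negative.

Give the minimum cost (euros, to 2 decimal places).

€3.38

This is a linear program. Let x1 = kg of scrap grade B, x2 = kg of ferrosilicon, x3 = kg of cast iron scrap, x4 = kg of pure iron.
Minimise 0.3x1 + 1.66x2 + 0.38x3 + 0.99x4 subject to:
  3x1 + 732x2 + 19x3 ≥ 1320   (silicon)
  3.6x1 + 1.1x2 + 36.9x3 + 0.1x4 ≥ 43.9   (carbon)
  x2 ≤ 3.1
  x1, x2, x3, x4 ≥ 0.
The cheapest feasible vertex uses only ferrosilicon, cast iron scrap; scrap grade B, pure iron are not used. The silicon and carbon requirements are met with equality.
That vertex is x2 = 1.774, x3 = 1.137.
Objective = 1.66·1.774 + 0.38·1.137 = 3.3769.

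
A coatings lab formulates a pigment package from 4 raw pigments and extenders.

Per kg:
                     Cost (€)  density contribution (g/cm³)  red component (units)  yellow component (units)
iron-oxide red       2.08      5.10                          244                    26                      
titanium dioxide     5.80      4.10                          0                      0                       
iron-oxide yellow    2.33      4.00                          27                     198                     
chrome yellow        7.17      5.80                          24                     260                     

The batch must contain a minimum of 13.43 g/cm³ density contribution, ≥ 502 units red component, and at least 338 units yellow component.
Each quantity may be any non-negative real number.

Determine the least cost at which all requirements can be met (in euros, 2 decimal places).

€7.34

Set it up as a linear program. Let x1 = kg of iron-oxide red, x2 = kg of titanium dioxide, x3 = kg of iron-oxide yellow, x4 = kg of chrome yellow.
Minimise 2.08x1 + 5.8x2 + 2.33x3 + 7.17x4 subject to:
  5.1x1 + 4.1x2 + 4x3 + 5.8x4 ≥ 13.43   (density contribution)
  244x1 + 27x3 + 24x4 ≥ 502   (red component)
  26x1 + 198x3 + 260x4 ≥ 338   (yellow component)
  x1, x2, x3, x4 ≥ 0.
The minimum-cost mix takes nothing from titanium dioxide, chrome yellow — only iron-oxide red, iron-oxide yellow. The red component and yellow component requirements are met with equality.
So iron-oxide red = 1.896 kg, iron-oxide yellow = 1.458 kg.
Cost = 2.08·1.896 + 2.33·1.458 = 7.3408.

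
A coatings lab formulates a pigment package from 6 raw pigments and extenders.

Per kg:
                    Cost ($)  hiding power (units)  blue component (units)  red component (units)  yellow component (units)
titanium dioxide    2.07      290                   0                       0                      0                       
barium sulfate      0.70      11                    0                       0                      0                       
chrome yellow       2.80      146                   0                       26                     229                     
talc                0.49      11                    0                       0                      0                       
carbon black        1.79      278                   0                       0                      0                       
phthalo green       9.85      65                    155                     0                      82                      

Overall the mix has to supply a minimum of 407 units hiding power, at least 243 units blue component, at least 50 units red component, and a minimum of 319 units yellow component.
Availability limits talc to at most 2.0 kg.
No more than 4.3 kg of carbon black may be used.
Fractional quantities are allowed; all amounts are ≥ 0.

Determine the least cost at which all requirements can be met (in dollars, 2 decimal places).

Treat it as an LP. Let x1 = kg of titanium dioxide, x2 = kg of barium sulfate, x3 = kg of chrome yellow, x4 = kg of talc, x5 = kg of carbon black, x6 = kg of phthalo green.
Minimize 2.07x1 + 0.7x2 + 2.8x3 + 0.49x4 + 1.79x5 + 9.85x6 subject to:
  290x1 + 11x2 + 146x3 + 11x4 + 278x5 + 65x6 ≥ 407   (hiding power)
  155x6 ≥ 243   (blue component)
  26x3 ≥ 50   (red component)
  229x3 + 82x6 ≥ 319   (yellow component)
  x4 ≤ 2
  x5 ≤ 4.3
  x1, x2, x3, x4, x5, x6 ≥ 0.
The minimum-cost mix takes nothing from titanium dioxide, barium sulfate, talc — only chrome yellow, carbon black, phthalo green. The hiding power, blue component, red component requirements are met with equality.
Solving gives x3 = 1.9231, x5 = 0.087509, x6 = 1.5677.
Cost = 2.8·1.9231 + 1.79·0.087509 + 9.85·1.5677 = 20.9832.

$20.98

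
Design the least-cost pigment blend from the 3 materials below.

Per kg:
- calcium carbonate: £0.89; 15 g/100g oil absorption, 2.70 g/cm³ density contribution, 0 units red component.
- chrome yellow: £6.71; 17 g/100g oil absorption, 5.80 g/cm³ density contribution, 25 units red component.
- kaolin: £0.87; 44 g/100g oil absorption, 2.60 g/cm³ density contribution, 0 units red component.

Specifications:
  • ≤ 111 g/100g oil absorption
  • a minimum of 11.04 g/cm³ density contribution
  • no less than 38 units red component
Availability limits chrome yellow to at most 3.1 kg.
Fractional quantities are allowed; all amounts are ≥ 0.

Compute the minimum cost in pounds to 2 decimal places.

£10.93

Let x1 = kg of calcium carbonate, x2 = kg of chrome yellow, x3 = kg of kaolin.
Minimize 0.89x1 + 6.71x2 + 0.87x3 s.t.:
  15x1 + 17x2 + 44x3 ≤ 111   (oil absorption)
  2.7x1 + 5.8x2 + 2.6x3 ≥ 11.04   (density contribution)
  25x2 ≥ 38   (red component)
  x2 ≤ 3.1
  x1, x2, x3 ≥ 0.
At the optimum only calcium carbonate, chrome yellow are positive (kaolin = 0). There the density contribution and red component constraints are tight.
So calcium carbonate = 0.8237 kg, chrome yellow = 1.52 kg.
Cost = 0.89·0.8237 + 6.71·1.52 = 10.9323.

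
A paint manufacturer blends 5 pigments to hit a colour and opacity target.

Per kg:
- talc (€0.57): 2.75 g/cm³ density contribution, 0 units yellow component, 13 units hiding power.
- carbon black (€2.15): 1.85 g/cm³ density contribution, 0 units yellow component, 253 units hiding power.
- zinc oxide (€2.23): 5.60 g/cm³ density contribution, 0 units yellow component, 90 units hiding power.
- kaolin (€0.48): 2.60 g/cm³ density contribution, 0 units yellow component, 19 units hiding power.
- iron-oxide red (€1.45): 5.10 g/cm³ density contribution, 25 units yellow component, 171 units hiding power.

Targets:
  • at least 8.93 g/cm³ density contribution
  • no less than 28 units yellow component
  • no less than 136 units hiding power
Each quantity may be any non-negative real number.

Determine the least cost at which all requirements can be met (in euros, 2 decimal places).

€2.22

Let x1 = kg of talc, x2 = kg of carbon black, x3 = kg of zinc oxide, x4 = kg of kaolin, x5 = kg of iron-oxide red.
Minimise 0.57x1 + 2.15x2 + 2.23x3 + 0.48x4 + 1.45x5 s.t.:
  2.75x1 + 1.85x2 + 5.6x3 + 2.6x4 + 5.1x5 ≥ 8.93   (density contribution)
  25x5 ≥ 28   (yellow component)
  13x1 + 253x2 + 90x3 + 19x4 + 171x5 ≥ 136   (hiding power)
  x1, x2, x3, x4, x5 ≥ 0.
At the optimum only kaolin, iron-oxide red are positive (talc, carbon black, zinc oxide = 0). The density contribution and yellow component requirements are met with equality.
So kaolin = 1.238 kg, iron-oxide red = 1.12 kg.
Objective = 0.48·1.238 + 1.45·1.12 = 2.2182.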